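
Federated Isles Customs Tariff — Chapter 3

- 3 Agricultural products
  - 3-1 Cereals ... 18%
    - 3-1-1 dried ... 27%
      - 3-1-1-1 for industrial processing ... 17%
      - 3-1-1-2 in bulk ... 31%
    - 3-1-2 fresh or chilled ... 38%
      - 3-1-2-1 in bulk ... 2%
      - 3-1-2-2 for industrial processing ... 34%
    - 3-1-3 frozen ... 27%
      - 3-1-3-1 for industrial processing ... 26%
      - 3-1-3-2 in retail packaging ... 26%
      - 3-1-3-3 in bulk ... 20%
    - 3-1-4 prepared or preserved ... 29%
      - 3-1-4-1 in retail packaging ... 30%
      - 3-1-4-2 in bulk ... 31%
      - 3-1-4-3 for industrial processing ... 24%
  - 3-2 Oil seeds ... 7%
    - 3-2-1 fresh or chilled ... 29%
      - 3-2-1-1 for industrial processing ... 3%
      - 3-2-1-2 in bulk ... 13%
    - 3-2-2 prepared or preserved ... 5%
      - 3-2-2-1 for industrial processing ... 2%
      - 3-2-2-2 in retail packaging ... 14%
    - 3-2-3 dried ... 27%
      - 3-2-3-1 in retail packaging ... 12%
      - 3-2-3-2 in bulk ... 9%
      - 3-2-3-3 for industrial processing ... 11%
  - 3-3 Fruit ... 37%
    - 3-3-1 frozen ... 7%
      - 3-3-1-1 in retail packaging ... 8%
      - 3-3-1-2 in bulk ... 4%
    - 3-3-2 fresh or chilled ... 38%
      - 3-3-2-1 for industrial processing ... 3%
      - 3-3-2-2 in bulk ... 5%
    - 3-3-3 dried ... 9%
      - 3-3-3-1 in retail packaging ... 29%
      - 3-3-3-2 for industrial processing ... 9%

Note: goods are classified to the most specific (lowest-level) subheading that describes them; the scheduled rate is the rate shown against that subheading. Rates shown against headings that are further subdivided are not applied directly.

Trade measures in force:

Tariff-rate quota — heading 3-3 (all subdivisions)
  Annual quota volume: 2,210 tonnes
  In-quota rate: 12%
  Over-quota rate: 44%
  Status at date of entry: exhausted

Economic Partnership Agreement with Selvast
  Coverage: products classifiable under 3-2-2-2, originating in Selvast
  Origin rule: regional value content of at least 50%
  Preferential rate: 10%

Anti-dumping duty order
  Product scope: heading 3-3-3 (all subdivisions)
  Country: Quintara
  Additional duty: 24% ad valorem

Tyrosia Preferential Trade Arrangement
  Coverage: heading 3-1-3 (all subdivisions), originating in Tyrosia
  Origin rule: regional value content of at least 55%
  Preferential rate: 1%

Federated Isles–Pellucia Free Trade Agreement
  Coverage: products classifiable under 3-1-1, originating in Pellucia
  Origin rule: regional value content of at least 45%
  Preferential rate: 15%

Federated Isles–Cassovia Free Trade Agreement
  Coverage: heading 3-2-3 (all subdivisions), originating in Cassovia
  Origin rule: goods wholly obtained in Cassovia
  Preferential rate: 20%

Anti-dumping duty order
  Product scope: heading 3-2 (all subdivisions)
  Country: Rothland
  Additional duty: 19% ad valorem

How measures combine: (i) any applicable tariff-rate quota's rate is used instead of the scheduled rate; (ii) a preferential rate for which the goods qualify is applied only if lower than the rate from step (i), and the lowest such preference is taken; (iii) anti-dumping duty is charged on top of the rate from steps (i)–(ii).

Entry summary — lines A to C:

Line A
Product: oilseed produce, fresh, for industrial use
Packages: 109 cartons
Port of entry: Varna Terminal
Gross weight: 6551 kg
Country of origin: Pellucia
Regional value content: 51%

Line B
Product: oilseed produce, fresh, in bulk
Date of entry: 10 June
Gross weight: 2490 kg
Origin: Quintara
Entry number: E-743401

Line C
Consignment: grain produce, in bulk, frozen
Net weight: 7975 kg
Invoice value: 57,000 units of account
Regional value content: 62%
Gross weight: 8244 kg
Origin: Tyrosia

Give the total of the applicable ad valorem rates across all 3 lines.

Line A: oilseed → 3-2; fresh → 3-2-1; for industrial use → 3-2-1-1. Scheduled 3%. Pellucia agreement on 3-1-1: 3-2-1-1 not covered. → 3%.
Line B: oilseed → 3-2; fresh → 3-2-1; in bulk → 3-2-1-2. Scheduled 13%. No special measure applies. → 13%.
Line C: grain → 3-1; frozen → 3-1-3; in bulk → 3-1-3-3. Scheduled 20%. Tyrosia agreement on 3-1-3: RVC ≥ 55% → 1% available; preferential 1%. → 1%.
Sum: 3% + 13% + 1% = 17%.

17%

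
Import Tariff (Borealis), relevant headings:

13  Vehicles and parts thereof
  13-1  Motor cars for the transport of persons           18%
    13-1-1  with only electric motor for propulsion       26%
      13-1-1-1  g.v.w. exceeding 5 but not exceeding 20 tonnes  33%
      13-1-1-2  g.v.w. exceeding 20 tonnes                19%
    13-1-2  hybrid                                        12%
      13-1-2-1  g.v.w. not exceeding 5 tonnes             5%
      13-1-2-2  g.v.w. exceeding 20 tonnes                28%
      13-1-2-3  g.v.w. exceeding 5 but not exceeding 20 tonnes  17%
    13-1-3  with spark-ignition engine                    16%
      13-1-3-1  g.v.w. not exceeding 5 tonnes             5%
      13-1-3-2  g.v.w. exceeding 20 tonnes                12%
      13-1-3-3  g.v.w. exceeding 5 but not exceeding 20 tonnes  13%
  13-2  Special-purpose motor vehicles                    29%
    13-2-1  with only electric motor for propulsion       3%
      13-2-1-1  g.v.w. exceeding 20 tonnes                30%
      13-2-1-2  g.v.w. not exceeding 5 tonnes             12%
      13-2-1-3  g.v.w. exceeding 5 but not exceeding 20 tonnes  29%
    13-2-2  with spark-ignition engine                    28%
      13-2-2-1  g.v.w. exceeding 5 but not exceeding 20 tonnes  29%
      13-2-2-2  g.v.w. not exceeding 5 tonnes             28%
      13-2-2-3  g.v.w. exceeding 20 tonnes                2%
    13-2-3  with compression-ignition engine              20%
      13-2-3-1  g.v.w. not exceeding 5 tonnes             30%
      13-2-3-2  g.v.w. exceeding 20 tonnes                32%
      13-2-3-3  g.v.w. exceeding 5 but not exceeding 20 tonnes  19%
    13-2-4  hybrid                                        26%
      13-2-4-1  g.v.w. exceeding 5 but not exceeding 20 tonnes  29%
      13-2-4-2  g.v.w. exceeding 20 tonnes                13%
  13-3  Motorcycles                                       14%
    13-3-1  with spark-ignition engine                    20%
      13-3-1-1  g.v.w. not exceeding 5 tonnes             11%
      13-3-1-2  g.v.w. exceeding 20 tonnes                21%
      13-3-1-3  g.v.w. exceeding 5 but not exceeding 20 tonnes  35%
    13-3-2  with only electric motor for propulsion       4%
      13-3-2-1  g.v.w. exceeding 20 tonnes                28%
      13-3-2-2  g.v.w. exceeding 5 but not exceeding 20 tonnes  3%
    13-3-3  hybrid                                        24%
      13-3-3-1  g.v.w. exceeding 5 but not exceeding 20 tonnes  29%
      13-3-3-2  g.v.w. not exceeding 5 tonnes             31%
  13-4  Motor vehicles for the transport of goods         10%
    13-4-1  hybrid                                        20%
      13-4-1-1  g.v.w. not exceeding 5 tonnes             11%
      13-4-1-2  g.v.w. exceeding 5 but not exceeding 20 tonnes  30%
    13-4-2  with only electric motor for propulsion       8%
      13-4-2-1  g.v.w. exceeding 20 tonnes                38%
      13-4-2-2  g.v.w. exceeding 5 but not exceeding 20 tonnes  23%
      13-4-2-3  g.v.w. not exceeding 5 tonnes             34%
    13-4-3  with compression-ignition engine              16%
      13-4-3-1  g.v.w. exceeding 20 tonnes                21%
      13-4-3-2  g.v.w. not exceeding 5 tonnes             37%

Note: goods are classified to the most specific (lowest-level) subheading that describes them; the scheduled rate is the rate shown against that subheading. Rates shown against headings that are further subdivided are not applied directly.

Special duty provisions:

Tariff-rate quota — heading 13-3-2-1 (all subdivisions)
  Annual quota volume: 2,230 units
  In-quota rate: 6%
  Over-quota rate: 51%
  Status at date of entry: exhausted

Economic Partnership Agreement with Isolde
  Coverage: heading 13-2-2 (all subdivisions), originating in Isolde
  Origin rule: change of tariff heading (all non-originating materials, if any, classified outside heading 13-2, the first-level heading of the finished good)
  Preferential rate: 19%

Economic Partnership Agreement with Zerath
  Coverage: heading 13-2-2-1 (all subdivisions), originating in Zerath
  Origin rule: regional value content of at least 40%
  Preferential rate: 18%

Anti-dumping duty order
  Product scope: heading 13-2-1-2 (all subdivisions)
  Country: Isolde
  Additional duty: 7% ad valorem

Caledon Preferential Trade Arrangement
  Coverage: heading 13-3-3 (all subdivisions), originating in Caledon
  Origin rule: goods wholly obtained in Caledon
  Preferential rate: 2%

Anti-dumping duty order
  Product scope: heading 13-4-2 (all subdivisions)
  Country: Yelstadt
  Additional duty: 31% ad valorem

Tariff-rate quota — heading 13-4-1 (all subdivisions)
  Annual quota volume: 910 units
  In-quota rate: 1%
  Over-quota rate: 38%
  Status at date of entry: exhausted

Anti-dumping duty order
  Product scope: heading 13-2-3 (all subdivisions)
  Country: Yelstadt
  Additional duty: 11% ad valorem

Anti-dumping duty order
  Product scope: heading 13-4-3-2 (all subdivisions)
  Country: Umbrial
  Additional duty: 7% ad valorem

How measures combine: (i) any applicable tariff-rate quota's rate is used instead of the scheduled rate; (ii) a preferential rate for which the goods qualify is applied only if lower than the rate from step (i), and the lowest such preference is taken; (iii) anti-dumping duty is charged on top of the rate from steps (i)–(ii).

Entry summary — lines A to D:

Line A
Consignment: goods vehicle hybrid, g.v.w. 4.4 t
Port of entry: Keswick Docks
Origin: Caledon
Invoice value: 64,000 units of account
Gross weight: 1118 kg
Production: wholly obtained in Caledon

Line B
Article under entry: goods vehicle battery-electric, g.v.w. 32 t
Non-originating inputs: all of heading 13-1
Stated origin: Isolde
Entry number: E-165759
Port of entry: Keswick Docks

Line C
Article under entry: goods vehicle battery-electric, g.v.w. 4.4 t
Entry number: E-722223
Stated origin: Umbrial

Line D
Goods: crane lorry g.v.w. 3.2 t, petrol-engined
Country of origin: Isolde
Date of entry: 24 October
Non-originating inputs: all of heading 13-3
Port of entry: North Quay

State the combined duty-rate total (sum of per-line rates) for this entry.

Line A: goods vehicle → 13-4; hybrid → 13-4-1; g.v.w. 4.4 t → 13-4-1-1. Scheduled 11%. quota on 13-4-1 exhausted → over-quota 38%; Caledon agreement on 13-3-3: 13-4-1-1 not covered. → 38%.
Line B: goods vehicle → 13-4; battery-electric → 13-4-2; g.v.w. 32 t → 13-4-2-1. Scheduled 38%. Isolde agreement on 13-2-2: 13-4-2-1 not covered. → 38%.
Line C: goods vehicle → 13-4; battery-electric → 13-4-2; g.v.w. 4.4 t → 13-4-2-3. Scheduled 34%. No special measure applies. → 34%.
Line D: crane lorry → 13-2; petrol-engined → 13-2-2; g.v.w. 3.2 t → 13-2-2-2. Scheduled 28%. Isolde agreement on 13-2-2: CTH met → 19% available; preferential 19%. → 19%.
Sum: 38% + 38% + 34% + 19% = 129%.

129%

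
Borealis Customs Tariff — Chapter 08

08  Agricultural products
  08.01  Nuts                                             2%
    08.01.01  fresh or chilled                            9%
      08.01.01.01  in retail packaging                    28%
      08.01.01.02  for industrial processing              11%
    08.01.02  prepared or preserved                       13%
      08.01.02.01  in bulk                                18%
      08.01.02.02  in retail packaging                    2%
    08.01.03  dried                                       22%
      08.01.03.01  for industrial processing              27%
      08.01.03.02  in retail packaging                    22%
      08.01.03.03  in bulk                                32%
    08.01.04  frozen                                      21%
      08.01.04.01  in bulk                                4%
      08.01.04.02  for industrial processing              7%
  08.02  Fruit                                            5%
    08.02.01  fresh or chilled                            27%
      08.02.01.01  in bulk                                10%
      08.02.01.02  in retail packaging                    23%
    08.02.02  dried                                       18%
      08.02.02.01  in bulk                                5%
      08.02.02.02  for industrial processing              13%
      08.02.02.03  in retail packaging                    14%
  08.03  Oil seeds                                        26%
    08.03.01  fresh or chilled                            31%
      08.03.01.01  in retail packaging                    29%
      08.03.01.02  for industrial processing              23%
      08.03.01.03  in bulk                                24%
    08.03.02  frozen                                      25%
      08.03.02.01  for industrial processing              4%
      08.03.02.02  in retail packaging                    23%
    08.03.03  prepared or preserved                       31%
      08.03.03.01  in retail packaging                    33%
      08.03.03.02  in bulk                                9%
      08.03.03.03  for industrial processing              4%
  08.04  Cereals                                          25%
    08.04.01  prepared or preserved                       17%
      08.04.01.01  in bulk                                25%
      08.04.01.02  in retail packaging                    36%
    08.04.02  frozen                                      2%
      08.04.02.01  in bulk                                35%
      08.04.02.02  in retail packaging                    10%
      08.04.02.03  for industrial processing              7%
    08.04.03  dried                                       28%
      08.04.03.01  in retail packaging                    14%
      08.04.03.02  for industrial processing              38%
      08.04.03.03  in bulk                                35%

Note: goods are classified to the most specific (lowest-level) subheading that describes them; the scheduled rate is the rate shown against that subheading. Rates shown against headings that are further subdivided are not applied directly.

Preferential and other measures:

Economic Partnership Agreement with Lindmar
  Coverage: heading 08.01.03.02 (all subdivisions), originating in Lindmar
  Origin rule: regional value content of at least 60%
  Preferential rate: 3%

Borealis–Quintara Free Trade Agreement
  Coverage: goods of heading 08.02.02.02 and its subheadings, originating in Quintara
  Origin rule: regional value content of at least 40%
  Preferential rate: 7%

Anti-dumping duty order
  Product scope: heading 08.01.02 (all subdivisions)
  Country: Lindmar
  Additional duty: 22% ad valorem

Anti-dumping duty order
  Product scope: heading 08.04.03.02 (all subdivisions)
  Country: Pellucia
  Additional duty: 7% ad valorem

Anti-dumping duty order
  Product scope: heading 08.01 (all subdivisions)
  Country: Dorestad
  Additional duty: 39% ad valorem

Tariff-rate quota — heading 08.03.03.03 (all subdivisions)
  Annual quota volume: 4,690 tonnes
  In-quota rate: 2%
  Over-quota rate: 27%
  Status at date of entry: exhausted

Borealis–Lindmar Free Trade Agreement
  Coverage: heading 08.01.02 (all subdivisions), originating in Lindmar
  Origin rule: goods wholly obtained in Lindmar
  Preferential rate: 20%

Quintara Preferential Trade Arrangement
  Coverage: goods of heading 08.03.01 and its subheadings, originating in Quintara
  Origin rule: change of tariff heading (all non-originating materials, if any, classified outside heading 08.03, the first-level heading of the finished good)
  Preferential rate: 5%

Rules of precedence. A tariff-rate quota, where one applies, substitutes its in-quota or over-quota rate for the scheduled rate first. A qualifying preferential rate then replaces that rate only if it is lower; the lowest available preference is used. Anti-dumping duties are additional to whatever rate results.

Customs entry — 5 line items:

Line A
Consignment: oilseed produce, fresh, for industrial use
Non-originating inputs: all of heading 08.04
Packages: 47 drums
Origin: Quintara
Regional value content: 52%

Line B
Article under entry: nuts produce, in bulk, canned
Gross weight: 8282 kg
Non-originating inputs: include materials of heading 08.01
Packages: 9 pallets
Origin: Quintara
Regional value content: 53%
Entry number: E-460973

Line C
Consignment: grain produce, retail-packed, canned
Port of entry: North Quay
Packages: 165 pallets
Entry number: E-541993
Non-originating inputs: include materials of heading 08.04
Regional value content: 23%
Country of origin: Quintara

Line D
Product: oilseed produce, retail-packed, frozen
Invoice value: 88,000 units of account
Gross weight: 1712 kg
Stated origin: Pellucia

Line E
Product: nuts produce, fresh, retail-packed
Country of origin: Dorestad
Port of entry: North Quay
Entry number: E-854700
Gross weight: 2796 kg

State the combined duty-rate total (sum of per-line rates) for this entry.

Line A: oilseed → 08.03; fresh → 08.03.01; for industrial use → 08.03.01.02. Scheduled 23%. Quintara agreement on 08.02.02.02: 08.03.01.02 not covered; Quintara agreement on 08.03.01: CTH met → 5% available; preferential 5%. → 5%.
Line B: nuts → 08.01; canned → 08.01.02; in bulk → 08.01.02.01. Scheduled 18%. Quintara agreement on 08.02.02.02: 08.01.02.01 not covered; Quintara agreement on 08.03.01: 08.01.02.01 not covered. → 18%.
Line C: grain → 08.04; canned → 08.04.01; retail-packed → 08.04.01.02. Scheduled 36%. Quintara agreement on 08.02.02.02: 08.04.01.02 not covered; Quintara agreement on 08.03.01: 08.04.01.02 not covered. → 36%.
Line D: oilseed → 08.03; frozen → 08.03.02; retail-packed → 08.03.02.02. Scheduled 23%. No special measure applies. → 23%.
Line E: nuts → 08.01; fresh → 08.01.01; retail-packed → 08.01.01.01. Scheduled 28%. anti-dumping (Dorestad, 08.01): +39%; total 28% + 39% = 67%. → 67%.
Sum: 5% + 18% + 36% + 23% + 67% = 149%.

149%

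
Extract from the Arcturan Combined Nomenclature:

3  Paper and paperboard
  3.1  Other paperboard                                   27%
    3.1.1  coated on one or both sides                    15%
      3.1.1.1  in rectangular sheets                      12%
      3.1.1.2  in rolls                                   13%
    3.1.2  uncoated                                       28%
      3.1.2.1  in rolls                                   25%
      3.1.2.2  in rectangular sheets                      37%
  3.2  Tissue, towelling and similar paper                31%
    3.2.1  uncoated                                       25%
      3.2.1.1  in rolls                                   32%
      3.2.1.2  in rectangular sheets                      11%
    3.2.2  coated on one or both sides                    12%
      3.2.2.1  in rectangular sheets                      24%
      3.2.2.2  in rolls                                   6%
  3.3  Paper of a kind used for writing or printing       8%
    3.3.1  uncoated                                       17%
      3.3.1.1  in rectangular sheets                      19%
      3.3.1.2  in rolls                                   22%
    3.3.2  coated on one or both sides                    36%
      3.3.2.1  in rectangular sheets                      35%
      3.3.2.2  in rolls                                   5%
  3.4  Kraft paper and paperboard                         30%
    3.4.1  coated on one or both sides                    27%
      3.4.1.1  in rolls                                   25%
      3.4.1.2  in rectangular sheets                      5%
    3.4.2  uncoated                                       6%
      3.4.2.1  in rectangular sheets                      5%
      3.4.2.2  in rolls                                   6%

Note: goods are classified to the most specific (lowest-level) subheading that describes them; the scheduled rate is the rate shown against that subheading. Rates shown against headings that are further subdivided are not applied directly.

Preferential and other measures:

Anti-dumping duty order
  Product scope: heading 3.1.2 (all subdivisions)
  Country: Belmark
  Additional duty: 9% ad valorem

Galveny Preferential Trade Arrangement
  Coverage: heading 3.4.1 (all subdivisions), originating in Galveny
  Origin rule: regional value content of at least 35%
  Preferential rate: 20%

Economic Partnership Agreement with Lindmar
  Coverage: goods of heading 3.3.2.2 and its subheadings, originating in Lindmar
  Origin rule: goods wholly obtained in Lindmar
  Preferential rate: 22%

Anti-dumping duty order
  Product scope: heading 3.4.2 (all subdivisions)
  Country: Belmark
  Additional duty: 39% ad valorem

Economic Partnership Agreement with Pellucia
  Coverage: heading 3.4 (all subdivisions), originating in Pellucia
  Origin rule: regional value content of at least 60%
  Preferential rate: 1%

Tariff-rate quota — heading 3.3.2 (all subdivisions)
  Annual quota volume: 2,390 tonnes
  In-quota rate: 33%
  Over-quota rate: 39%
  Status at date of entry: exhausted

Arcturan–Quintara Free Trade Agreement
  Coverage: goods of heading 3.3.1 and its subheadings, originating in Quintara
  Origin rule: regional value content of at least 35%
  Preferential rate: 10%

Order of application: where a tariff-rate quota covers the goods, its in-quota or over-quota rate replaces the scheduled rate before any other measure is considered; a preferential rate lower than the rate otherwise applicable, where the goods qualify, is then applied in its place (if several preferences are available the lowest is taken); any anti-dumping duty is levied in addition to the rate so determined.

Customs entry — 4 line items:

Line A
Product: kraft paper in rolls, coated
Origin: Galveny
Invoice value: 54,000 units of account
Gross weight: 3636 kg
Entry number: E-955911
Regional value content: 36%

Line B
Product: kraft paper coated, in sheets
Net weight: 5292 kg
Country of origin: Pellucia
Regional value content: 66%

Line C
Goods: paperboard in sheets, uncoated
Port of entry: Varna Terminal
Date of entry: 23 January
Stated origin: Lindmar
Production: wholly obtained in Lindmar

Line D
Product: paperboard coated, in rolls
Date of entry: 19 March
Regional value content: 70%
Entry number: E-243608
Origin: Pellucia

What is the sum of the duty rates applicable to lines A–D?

Line A: kraft paper → 3.4; coated → 3.4.1; in rolls → 3.4.1.1. Scheduled 25%. Galveny agreement on 3.4.1: RVC ≥ 35% → 20% available; preferential 20%. → 20%.
Line B: kraft paper → 3.4; coated → 3.4.1; in sheets → 3.4.1.2. Scheduled 5%. Pellucia agreement on 3.4: RVC ≥ 60% → 1% available; preferential 1%. → 1%.
Line C: paperboard → 3.1; uncoated → 3.1.2; in sheets → 3.1.2.2. Scheduled 37%. Lindmar agreement on 3.3.2.2: 3.1.2.2 not covered. → 37%.
Line D: paperboard → 3.1; coated → 3.1.1; in rolls → 3.1.1.2. Scheduled 13%. Pellucia agreement on 3.4: 3.1.1.2 not covered. → 13%.
Sum: 20% + 1% + 37% + 13% = 71%.

71%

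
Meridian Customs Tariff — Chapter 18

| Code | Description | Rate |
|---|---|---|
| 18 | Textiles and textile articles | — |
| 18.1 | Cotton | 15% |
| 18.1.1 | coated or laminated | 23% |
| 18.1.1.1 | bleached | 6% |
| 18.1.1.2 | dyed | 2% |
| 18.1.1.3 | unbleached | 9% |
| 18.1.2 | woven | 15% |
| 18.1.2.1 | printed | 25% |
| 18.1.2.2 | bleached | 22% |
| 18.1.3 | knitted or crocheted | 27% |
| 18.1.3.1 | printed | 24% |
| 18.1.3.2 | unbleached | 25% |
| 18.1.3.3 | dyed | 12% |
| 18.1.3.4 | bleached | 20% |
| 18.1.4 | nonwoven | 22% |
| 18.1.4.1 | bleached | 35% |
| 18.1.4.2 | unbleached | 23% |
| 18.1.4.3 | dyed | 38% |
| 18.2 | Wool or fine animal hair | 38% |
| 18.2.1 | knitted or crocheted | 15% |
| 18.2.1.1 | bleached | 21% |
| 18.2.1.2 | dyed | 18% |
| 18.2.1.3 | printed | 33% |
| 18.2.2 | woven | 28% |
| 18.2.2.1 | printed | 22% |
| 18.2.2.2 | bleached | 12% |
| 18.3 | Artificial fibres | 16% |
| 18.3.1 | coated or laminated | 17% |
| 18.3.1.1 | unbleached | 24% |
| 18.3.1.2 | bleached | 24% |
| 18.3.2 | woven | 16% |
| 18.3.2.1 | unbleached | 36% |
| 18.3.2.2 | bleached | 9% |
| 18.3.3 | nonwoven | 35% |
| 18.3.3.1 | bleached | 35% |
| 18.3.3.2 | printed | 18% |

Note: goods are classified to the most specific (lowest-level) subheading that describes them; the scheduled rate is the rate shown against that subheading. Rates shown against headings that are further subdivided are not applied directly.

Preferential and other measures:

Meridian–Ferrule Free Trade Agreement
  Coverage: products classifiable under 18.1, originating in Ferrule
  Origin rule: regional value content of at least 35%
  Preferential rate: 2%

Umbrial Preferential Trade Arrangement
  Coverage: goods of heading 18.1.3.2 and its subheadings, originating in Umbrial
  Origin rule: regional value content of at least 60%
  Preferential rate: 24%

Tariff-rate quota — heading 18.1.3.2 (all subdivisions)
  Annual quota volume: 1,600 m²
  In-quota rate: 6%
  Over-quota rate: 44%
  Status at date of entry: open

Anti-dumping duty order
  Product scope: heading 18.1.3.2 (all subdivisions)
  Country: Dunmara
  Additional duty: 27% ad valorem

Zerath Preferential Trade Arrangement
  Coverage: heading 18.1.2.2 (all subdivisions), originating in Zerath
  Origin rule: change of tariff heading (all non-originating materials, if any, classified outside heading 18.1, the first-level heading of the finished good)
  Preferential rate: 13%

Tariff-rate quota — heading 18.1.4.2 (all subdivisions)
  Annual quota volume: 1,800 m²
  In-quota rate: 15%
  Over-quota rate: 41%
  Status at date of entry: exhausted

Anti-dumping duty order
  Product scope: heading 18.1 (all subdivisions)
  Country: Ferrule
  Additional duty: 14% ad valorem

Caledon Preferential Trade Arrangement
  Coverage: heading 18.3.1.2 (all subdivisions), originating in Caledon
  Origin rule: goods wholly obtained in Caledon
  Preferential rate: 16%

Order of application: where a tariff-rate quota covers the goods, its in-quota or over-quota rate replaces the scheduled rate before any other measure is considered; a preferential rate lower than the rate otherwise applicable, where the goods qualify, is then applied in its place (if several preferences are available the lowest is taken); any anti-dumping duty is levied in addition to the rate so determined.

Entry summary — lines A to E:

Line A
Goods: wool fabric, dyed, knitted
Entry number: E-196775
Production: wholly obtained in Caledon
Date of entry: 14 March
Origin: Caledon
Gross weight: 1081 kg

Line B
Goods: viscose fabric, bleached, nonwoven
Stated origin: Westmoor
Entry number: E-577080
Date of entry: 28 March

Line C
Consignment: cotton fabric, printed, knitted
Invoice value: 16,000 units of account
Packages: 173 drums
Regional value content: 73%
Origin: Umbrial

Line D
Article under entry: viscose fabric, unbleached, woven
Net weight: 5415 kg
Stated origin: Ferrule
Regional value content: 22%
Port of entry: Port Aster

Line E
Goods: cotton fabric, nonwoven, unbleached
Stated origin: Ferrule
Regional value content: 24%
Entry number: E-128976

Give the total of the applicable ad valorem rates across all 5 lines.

Line A: wool → 18.2; knitted → 18.2.1; dyed → 18.2.1.2. Scheduled 18%. Caledon agreement on 18.3.1.2: 18.2.1.2 not covered. → 18%.
Line B: viscose → 18.3; nonwoven → 18.3.3; bleached → 18.3.3.1. Scheduled 35%. No special measure applies. → 35%.
Line C: cotton → 18.1; knitted → 18.1.3; printed → 18.1.3.1. Scheduled 24%. Umbrial agreement on 18.1.3.2: 18.1.3.1 not covered. → 24%.
Line D: viscose → 18.3; woven → 18.3.2; unbleached → 18.3.2.1. Scheduled 36%. Ferrule agreement on 18.1: 18.3.2.1 not covered. → 36%.
Line E: cotton → 18.1; nonwoven → 18.1.4; unbleached → 18.1.4.2. Scheduled 23%. quota on 18.1.4.2 exhausted → over-quota 41%; Ferrule agreement on 18.1: RVC < 35%; anti-dumping (Ferrule, 18.1): +14%; total 41% + 14% = 55%. → 55%.
Sum: 18% + 35% + 24% + 36% + 55% = 168%.

168%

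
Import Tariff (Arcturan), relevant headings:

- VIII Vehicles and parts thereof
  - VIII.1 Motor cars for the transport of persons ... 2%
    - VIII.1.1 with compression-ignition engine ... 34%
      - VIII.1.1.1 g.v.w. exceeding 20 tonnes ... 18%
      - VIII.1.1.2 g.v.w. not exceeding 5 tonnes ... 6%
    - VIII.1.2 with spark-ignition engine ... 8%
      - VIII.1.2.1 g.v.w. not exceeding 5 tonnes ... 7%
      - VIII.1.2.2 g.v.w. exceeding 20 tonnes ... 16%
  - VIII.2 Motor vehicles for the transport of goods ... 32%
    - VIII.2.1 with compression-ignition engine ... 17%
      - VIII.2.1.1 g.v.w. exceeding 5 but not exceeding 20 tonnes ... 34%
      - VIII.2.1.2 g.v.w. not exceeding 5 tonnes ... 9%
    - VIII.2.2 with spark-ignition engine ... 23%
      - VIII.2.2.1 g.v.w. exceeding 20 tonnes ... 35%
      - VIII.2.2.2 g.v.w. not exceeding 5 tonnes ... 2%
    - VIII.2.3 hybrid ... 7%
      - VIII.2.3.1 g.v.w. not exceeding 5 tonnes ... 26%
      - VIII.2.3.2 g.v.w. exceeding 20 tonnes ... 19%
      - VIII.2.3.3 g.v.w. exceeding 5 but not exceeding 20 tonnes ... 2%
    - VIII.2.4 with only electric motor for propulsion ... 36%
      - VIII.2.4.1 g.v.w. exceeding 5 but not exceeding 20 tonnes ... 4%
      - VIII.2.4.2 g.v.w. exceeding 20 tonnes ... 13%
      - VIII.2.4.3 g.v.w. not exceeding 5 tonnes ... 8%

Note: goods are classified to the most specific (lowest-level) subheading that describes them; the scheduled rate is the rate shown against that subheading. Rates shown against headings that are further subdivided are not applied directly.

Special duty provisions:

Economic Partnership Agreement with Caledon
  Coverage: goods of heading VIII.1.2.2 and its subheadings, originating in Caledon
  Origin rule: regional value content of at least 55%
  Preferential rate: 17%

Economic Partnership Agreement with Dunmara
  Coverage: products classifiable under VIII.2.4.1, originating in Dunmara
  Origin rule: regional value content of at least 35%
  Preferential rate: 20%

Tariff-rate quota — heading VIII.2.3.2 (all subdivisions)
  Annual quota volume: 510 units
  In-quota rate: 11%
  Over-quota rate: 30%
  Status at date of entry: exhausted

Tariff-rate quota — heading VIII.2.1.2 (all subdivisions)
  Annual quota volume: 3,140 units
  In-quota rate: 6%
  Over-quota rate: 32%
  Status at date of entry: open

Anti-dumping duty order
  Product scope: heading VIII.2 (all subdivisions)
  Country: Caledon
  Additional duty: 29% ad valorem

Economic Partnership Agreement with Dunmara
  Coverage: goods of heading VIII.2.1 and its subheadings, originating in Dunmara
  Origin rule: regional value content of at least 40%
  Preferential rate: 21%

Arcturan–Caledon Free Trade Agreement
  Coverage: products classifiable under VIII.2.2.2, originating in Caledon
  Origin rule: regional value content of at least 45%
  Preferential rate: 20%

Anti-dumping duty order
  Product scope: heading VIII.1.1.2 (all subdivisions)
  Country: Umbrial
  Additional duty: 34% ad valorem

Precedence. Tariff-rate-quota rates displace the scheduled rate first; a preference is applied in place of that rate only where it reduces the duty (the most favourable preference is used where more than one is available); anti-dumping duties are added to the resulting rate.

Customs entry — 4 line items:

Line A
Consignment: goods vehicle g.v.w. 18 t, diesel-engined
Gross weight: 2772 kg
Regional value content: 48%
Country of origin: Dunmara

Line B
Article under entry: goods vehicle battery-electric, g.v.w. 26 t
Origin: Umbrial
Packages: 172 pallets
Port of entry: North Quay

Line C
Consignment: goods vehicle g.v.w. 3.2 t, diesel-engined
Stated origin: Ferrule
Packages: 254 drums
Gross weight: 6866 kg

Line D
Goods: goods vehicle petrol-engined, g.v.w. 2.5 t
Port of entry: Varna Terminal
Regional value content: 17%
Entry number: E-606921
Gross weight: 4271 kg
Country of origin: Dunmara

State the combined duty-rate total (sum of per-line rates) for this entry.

42%

Line A: goods vehicle → VIII.2; diesel-engined → VIII.2.1; g.v.w. 18 t → VIII.2.1.1. Scheduled 34%. Dunmara agreement on VIII.2.4.1: VIII.2.1.1 not covered; Dunmara agreement on VIII.2.1: RVC ≥ 40% → 21% available; preferential 21%. → 21%.
Line B: goods vehicle → VIII.2; battery-electric → VIII.2.4; g.v.w. 26 t → VIII.2.4.2. Scheduled 13%. No special measure applies. → 13%.
Line C: goods vehicle → VIII.2; diesel-engined → VIII.2.1; g.v.w. 3.2 t → VIII.2.1.2. Scheduled 9%. quota on VIII.2.1.2 open → in-quota 6%. → 6%.
Line D: goods vehicle → VIII.2; petrol-engined → VIII.2.2; g.v.w. 2.5 t → VIII.2.2.2. Scheduled 2%. Dunmara agreement on VIII.2.4.1: VIII.2.2.2 not covered; Dunmara agreement on VIII.2.1: VIII.2.2.2 not covered. → 2%.
Sum: 21% + 13% + 6% + 2% = 42%.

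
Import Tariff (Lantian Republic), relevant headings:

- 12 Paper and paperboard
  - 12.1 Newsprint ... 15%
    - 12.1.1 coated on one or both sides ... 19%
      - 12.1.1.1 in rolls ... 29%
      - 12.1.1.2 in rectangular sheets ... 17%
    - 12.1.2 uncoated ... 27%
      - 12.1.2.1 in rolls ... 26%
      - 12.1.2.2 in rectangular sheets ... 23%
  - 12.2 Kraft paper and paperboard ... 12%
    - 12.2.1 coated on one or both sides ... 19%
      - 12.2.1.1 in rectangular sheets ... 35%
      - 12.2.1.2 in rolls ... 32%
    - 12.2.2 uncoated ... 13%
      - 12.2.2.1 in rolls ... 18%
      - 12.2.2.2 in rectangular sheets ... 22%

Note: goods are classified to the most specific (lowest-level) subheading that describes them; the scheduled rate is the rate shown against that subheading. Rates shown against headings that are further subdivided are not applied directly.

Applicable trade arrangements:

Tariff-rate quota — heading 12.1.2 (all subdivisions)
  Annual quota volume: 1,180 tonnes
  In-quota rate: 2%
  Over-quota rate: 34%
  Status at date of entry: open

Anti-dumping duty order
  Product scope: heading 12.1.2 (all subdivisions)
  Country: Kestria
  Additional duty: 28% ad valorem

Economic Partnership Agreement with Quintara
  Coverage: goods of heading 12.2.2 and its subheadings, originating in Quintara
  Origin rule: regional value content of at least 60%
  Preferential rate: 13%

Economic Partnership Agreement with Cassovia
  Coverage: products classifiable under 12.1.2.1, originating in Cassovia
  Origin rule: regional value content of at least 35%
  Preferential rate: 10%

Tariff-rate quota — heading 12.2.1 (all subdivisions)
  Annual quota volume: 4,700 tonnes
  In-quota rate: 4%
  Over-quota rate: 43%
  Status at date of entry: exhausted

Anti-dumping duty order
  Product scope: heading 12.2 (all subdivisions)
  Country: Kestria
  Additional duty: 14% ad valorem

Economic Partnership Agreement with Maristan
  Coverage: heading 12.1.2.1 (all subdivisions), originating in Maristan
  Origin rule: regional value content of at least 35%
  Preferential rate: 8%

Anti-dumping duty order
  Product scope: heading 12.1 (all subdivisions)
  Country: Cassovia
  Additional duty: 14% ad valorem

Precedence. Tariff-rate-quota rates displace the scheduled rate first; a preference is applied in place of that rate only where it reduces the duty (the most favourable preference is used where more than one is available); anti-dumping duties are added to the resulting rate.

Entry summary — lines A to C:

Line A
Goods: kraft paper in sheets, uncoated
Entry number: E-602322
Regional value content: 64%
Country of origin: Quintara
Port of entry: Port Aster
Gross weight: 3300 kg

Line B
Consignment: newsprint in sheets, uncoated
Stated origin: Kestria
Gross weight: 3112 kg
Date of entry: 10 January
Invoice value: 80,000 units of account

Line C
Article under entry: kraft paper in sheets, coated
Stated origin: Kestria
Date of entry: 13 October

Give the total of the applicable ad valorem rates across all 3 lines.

100%

Line A: kraft paper → 12.2; uncoated → 12.2.2; in sheets → 12.2.2.2. Scheduled 22%. Quintara agreement on 12.2.2: RVC ≥ 60% → 13% available; preferential 13%. → 13%.
Line B: newsprint → 12.1; uncoated → 12.1.2; in sheets → 12.1.2.2. Scheduled 23%. quota on 12.1.2 open → in-quota 2%; anti-dumping (Kestria, 12.1.2): +28%; total 2% + 28% = 30%. → 30%.
Line C: kraft paper → 12.2; coated → 12.2.1; in sheets → 12.2.1.1. Scheduled 35%. quota on 12.2.1 exhausted → over-quota 43%; anti-dumping (Kestria, 12.2): +14%; total 43% + 14% = 57%. → 57%.
Sum: 13% + 30% + 57% = 100%.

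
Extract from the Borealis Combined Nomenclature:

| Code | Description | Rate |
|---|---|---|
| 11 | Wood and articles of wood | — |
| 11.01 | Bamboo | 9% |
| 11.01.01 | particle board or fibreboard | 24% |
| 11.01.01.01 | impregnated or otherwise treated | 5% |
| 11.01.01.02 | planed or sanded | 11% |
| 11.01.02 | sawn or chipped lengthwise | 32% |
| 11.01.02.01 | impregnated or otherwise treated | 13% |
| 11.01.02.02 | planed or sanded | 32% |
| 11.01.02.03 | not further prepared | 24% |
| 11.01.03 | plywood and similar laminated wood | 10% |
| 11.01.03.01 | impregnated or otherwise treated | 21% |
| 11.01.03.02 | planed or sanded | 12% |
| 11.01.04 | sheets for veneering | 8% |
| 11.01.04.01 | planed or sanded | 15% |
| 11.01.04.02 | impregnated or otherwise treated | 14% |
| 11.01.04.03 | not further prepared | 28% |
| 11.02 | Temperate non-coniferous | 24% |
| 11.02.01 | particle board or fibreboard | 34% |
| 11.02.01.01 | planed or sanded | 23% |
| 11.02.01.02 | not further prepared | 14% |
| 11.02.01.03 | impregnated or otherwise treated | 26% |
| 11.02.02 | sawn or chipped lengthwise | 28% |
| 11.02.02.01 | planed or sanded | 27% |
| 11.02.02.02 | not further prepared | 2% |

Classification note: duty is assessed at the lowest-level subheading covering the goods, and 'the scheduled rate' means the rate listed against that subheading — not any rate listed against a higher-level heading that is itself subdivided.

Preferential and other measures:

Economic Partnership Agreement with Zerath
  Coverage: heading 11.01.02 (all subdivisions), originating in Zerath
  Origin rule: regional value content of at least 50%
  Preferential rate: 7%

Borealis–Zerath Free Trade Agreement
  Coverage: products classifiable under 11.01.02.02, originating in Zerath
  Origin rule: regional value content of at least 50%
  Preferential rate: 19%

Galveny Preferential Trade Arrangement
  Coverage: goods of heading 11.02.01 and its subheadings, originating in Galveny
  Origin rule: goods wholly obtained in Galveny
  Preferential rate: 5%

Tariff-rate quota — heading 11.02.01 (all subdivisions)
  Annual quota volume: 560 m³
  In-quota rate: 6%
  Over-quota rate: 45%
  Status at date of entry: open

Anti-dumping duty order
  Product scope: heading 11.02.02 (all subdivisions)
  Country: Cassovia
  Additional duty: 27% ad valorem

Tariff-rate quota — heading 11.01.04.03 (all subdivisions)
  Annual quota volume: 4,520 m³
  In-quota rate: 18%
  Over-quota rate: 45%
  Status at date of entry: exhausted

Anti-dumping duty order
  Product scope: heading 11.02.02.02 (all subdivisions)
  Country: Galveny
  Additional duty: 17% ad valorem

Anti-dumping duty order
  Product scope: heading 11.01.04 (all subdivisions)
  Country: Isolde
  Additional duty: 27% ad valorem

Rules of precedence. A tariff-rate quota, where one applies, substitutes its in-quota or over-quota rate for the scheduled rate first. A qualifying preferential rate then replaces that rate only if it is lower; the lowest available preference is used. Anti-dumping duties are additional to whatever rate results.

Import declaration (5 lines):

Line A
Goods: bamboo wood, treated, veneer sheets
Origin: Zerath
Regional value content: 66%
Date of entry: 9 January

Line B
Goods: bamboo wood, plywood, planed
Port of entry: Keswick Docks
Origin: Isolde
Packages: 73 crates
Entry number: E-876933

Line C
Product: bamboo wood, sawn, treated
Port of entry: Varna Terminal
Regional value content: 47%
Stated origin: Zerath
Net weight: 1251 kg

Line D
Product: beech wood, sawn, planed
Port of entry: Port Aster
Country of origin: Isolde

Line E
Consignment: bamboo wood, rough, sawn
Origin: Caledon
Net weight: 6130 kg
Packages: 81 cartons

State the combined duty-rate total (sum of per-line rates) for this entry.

Line A: bamboo → 11.01; veneer sheets → 11.01.04; treated → 11.01.04.02. Scheduled 14%. Zerath agreement on 11.01.02: 11.01.04.02 not covered; Zerath agreement on 11.01.02.02: 11.01.04.02 not covered. → 14%.
Line B: bamboo → 11.01; plywood → 11.01.03; planed → 11.01.03.02. Scheduled 12%. No special measure applies. → 12%.
Line C: bamboo → 11.01; sawn → 11.01.02; treated → 11.01.02.01. Scheduled 13%. Zerath agreement on 11.01.02: RVC < 50%; Zerath agreement on 11.01.02.02: 11.01.02.01 not covered. → 13%.
Line D: beech → 11.02; sawn → 11.02.02; planed → 11.02.02.01. Scheduled 27%. No special measure applies. → 27%.
Line E: bamboo → 11.01; sawn → 11.01.02; rough → 11.01.02.03. Scheduled 24%. No special measure applies. → 24%.
Sum: 14% + 12% + 13% + 27% + 24% = 90%.

90%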